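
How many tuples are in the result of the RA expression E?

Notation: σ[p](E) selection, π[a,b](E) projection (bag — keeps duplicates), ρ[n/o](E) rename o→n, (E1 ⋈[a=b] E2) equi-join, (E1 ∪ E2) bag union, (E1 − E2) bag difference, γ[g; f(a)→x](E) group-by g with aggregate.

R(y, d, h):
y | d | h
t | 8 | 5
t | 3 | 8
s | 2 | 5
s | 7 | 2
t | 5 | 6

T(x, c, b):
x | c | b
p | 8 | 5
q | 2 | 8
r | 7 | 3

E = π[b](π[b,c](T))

Stepwise |·|:
  T → 3
  π[b,c](T) → 3
  π[b](π[b,c](T)) → 3

|E| = 3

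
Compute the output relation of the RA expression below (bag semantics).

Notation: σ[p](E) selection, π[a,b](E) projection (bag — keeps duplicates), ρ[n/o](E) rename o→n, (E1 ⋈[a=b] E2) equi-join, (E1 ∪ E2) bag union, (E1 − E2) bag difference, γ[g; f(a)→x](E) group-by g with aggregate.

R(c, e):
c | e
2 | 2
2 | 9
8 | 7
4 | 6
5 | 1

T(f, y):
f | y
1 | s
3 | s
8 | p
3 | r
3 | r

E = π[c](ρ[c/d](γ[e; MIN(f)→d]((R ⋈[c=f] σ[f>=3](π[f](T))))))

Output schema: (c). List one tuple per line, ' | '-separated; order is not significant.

Row counts bottom-up:
  R → 5
  T → 5
  π[f](T) → 5
  σ[f>=3](π[f](T)) → 4
  (R ⋈[c=f] σ[f>=3](π[f](T))) → 1
  γ[e; MIN(f)→d]((R ⋈[c=f] σ[f>=3](π[f](T)))) → 1
  ρ[c/d](γ[e; MIN(f)→d]((R ⋈[c=f] σ[f>=3](π[f](T))))) → 1
  π[c](ρ[c/d](γ[e; MIN(f)→d]((R ⋈[c=f] σ[f>=3](π[f](T)))))) → 1

== RESULT ==
c
8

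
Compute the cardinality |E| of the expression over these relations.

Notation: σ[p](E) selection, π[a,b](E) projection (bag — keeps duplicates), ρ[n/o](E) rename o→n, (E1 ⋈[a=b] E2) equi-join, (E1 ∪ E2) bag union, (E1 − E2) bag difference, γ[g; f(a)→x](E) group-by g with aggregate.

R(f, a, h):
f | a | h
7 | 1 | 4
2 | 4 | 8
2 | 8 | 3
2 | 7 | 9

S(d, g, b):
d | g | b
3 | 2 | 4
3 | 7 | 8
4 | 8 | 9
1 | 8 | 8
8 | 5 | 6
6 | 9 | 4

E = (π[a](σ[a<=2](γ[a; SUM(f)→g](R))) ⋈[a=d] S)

Stepwise |·|:
  R → 4
  γ[a; SUM(f)→g](R) → 4
  σ[a<=2](γ[a; SUM(f)→g](R)) → 1
  π[a](σ[a<=2](γ[a; SUM(f)→g](R))) → 1
  S → 6
  (π[a](σ[a<=2](γ[a; SUM(f)→g](R))) ⋈[a=d] S) → 1

|E| = 1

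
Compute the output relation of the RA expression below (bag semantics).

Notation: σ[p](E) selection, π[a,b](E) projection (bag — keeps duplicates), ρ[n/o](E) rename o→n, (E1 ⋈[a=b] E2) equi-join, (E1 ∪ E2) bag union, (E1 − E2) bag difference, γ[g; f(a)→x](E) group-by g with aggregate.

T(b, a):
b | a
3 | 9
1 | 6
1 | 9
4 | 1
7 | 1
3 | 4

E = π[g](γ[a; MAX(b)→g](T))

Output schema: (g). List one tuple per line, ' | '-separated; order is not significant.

Subexpression sizes:
  T → 6
  γ[a; MAX(b)→g](T) → 4
  π[g](γ[a; MAX(b)→g](T)) → 4

== RESULT ==
g
1
3
3
7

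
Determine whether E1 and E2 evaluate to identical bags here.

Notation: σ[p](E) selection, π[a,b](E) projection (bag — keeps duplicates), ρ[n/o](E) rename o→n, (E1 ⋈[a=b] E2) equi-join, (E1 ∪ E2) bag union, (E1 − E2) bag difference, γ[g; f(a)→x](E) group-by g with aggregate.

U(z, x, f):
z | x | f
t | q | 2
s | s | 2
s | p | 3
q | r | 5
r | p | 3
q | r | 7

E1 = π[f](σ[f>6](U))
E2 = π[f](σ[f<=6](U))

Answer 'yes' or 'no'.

E1 row counts bottom-up:
  U → 6
  σ[f>6](U) → 1
  π[f](σ[f>6](U)) → 1
E2 row counts bottom-up:
  U → 6
  σ[f<=6](U) → 5
  π[f](σ[f<=6](U)) → 5

E1 result:
f
7
E2 result:
f
2
2
3
3
5
Witness: (7,) appears 1× in E1 but 0× in E2.

no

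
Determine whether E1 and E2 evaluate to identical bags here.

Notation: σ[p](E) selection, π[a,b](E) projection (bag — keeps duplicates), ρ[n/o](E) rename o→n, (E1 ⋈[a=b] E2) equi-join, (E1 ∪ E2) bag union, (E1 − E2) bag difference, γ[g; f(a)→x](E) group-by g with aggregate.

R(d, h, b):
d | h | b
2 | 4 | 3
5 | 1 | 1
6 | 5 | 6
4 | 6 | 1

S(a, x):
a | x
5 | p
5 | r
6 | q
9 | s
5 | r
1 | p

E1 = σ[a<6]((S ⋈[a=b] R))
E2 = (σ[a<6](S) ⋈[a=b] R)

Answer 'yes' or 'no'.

E1 stepwise |·|:
  S → 6
  R → 4
  (S ⋈[a=b] R) → 3
  σ[a<6]((S ⋈[a=b] R)) → 2
E2 stepwise |·|:
  S → 6
  σ[a<6](S) → 4
  R → 4
  (σ[a<6](S) ⋈[a=b] R) → 2

E1 and E2 produce the same multiset:
a | x | d | h | b
1 | p | 4 | 6 | 1
1 | p | 5 | 1 | 1

yes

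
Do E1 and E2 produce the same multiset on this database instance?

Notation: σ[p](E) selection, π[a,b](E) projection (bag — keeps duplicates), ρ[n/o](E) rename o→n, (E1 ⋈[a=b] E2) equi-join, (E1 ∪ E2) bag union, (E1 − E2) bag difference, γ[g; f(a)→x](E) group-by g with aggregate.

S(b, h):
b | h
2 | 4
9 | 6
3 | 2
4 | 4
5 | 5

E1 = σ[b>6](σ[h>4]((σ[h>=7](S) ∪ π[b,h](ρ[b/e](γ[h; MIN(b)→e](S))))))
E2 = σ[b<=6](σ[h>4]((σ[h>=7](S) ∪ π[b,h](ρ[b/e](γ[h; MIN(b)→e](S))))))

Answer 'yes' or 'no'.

E1 per-node cardinality:
  S → 5
  σ[h>=7](S) → 0
  S → 5
  γ[h; MIN(b)→e](S) → 4
  ρ[b/e](γ[h; MIN(b)→e](S)) → 4
  π[b,h](ρ[b/e](γ[h; MIN(b)→e](S))) → 4
  (σ[h>=7](S) ∪ π[b,h](ρ[b/e](γ[h; MIN(b)→e](S)))) → 4
  σ[h>4]((σ[h>=7](S) ∪ π[b,h](ρ[b/e](γ[h; MIN(b)→e](S))))) → 2
  σ[b>6](σ[h>4]((σ[h>=7](S) ∪ π[b,h](ρ[b/e](γ[h; MIN(b)→e](S)))))) → 1
E2 per-node cardinality:
  S → 5
  σ[h>=7](S) → 0
  S → 5
  γ[h; MIN(b)→e](S) → 4
  ρ[b/e](γ[h; MIN(b)→e](S)) → 4
  π[b,h](ρ[b/e](γ[h; MIN(b)→e](S))) → 4
  (σ[h>=7](S) ∪ π[b,h](ρ[b/e](γ[h; MIN(b)→e](S)))) → 4
  σ[h>4]((σ[h>=7](S) ∪ π[b,h](ρ[b/e](γ[h; MIN(b)→e](S))))) → 2
  σ[b<=6](σ[h>4]((σ[h>=7](S) ∪ π[b,h](ρ[b/e](γ[h; MIN(b)→e](S)))))) → 1

E1 result:
b | h
9 | 6
E2 result:
b | h
5 | 5
Witness: (9, 6) appears 1× in E1 but 0× in E2.

no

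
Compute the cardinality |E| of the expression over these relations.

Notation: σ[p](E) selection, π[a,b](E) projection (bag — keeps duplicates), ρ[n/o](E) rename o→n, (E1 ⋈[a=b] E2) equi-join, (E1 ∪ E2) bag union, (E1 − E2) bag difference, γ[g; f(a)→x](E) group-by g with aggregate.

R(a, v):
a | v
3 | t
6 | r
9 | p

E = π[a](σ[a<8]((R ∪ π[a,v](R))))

Per-node cardinality:
  R → 3
  R → 3
  π[a,v](R) → 3
  (R ∪ π[a,v](R)) → 6
  σ[a<8]((R ∪ π[a,v](R))) → 4
  π[a](σ[a<8]((R ∪ π[a,v](R)))) → 4

|E| = 4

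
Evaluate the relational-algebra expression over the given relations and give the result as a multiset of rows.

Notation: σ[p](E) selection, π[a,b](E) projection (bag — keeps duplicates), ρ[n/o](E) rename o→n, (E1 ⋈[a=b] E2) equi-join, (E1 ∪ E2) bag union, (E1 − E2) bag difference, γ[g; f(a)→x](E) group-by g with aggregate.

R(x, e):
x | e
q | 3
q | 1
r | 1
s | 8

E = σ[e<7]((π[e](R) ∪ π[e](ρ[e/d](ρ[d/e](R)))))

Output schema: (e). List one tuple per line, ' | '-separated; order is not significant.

Subexpression sizes:
  R → 4
  π[e](R) → 4
  R → 4
  ρ[d/e](R) → 4
  ρ[e/d](ρ[d/e](R)) → 4
  π[e](ρ[e/d](ρ[d/e](R))) → 4
  (π[e](R) ∪ π[e](ρ[e/d](ρ[d/e](R)))) → 8
  σ[e<7]((π[e](R) ∪ π[e](ρ[e/d](ρ[d/e](R))))) → 6

== RESULT ==
e
1
1
1
1
3
3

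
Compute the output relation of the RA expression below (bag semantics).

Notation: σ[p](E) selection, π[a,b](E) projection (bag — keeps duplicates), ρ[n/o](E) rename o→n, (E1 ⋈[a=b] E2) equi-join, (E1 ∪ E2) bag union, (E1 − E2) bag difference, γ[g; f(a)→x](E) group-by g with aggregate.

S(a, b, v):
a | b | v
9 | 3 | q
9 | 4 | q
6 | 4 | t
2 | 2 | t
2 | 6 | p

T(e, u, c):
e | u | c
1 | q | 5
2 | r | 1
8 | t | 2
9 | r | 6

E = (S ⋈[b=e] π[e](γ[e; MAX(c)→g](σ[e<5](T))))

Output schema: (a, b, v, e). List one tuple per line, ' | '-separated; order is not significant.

Per-node cardinality:
  S → 5
  T → 4
  σ[e<5](T) → 2
  γ[e; MAX(c)→g](σ[e<5](T)) → 2
  π[e](γ[e; MAX(c)→g](σ[e<5](T))) → 2
  (S ⋈[b=e] π[e](γ[e; MAX(c)→g](σ[e<5](T)))) → 1

== RESULT ==
a | b | v | e
2 | 2 | t | 2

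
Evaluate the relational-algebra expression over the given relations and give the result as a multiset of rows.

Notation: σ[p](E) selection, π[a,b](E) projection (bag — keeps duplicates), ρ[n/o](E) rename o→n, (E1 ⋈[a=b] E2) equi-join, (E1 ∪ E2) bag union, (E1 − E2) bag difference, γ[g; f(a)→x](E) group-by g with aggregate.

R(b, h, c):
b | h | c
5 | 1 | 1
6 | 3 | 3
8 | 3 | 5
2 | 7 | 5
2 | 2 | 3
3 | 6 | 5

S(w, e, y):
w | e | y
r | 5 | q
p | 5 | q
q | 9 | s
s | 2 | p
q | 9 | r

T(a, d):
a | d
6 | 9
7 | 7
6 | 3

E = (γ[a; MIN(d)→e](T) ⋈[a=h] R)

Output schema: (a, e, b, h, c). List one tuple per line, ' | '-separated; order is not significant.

Stepwise |·|:
  T → 3
  γ[a; MIN(d)→e](T) → 2
  R → 6
  (γ[a; MIN(d)→e](T) ⋈[a=h] R) → 2

== RESULT ==
a | e | b | h | c
6 | 3 | 3 | 6 | 5
7 | 7 | 2 | 7 | 5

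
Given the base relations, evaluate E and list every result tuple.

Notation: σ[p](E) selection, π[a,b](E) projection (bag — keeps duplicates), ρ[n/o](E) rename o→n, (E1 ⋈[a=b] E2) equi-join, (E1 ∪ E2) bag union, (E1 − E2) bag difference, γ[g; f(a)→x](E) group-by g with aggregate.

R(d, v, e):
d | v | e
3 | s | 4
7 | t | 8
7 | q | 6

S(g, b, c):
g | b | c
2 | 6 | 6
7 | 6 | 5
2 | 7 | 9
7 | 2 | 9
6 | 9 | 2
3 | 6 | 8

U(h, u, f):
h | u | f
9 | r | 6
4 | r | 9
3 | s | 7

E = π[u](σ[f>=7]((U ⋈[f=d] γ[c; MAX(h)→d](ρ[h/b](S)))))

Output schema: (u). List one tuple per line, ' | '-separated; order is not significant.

Stepwise |·|:
  U → 3
  S → 6
  ρ[h/b](S) → 6
  γ[c; MAX(h)→d](ρ[h/b](S)) → 5
  (U ⋈[f=d] γ[c; MAX(h)→d](ρ[h/b](S))) → 5
  σ[f>=7]((U ⋈[f=d] γ[c; MAX(h)→d](ρ[h/b](S)))) → 2
  π[u](σ[f>=7]((U ⋈[f=d] γ[c; MAX(h)→d](ρ[h/b](S))))) → 2

== RESULT ==
u
r
s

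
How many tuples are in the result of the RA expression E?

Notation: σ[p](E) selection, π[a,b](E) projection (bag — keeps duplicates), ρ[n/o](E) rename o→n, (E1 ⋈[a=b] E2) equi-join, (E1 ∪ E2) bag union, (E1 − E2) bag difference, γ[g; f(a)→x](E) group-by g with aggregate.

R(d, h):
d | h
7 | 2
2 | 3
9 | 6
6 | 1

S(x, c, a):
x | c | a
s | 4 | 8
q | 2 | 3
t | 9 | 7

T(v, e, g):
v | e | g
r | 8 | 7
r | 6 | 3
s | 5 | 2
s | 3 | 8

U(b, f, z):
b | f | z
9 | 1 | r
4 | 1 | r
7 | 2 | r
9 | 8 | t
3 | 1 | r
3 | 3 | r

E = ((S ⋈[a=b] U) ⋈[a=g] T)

Per-node cardinality:
  S → 3
  U → 6
  (S ⋈[a=b] U) → 3
  T → 4
  ((S ⋈[a=b] U) ⋈[a=g] T) → 3

|E| = 3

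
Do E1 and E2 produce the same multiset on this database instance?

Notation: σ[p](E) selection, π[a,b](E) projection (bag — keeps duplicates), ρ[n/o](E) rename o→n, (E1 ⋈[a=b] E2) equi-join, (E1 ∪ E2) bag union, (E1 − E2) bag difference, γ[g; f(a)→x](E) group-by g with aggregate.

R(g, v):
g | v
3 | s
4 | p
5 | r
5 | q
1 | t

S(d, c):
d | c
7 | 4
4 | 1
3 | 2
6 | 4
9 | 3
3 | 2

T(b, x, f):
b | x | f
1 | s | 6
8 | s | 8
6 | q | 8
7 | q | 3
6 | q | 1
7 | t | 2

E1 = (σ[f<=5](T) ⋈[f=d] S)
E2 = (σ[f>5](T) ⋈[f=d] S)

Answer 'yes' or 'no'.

E1 row counts bottom-up:
  T → 6
  σ[f<=5](T) → 3
  S → 6
  (σ[f<=5](T) ⋈[f=d] S) → 2
E2 row counts bottom-up:
  T → 6
  σ[f>5](T) → 3
  S → 6
  (σ[f>5](T) ⋈[f=d] S) → 1

E1 result:
b | x | f | d | c
7 | q | 3 | 3 | 2
7 | q | 3 | 3 | 2
E2 result:
b | x | f | d | c
1 | s | 6 | 6 | 4
Witness: (7, 'q', 3, 3, 2) appears 2× in E1 but 0× in E2.

no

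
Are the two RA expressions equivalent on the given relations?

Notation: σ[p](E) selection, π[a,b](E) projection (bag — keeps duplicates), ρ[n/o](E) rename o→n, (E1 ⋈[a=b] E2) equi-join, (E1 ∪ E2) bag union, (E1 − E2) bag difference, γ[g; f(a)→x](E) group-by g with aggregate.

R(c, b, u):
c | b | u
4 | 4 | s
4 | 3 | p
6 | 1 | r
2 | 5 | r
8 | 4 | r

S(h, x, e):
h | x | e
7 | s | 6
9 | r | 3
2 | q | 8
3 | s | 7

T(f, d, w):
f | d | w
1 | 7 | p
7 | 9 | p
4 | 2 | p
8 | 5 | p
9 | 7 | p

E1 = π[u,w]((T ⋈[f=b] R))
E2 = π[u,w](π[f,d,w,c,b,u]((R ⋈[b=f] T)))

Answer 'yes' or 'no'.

E1 subexpression sizes:
  T → 5
  R → 5
  (T ⋈[f=b] R) → 3
  π[u,w]((T ⋈[f=b] R)) → 3
E2 subexpression sizes:
  R → 5
  T → 5
  (R ⋈[b=f] T) → 3
  π[f,d,w,c,b,u]((R ⋈[b=f] T)) → 3
  π[u,w](π[f,d,w,c,b,u]((R ⋈[b=f] T))) → 3

E1 and E2 produce the same multiset:
u | w
r | p
r | p
s | p

yes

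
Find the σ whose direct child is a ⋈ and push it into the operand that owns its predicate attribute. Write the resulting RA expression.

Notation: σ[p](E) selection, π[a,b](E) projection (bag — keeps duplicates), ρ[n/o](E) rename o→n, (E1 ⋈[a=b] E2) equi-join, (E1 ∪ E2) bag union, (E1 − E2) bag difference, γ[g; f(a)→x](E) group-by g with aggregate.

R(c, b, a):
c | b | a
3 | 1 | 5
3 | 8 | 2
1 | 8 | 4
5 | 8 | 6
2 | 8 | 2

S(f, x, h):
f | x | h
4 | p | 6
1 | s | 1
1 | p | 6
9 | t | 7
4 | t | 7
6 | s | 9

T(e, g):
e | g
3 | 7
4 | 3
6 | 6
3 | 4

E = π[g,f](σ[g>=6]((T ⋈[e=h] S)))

σ filters on g, owned by the left side.
E' = π[g,f]((σ[g>=6](T) ⋈[e=h] S))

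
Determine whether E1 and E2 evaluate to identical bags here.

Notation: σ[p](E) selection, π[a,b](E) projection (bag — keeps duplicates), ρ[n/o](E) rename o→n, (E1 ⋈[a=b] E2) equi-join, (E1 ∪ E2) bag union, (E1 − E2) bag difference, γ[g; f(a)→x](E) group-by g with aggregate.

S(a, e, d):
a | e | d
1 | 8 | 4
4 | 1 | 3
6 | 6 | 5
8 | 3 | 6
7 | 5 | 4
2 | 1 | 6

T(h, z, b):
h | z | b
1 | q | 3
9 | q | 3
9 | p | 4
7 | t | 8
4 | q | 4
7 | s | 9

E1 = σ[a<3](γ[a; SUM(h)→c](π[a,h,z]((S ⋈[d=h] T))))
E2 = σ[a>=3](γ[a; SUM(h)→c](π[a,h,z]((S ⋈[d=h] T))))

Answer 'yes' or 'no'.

E1 subexpression sizes:
  S → 6
  T → 6
  (S ⋈[d=h] T) → 2
  π[a,h,z]((S ⋈[d=h] T)) → 2
  γ[a; SUM(h)→c](π[a,h,z]((S ⋈[d=h] T))) → 2
  σ[a<3](γ[a; SUM(h)→c](π[a,h,z]((S ⋈[d=h] T)))) → 1
E2 subexpression sizes:
  S → 6
  T → 6
  (S ⋈[d=h] T) → 2
  π[a,h,z]((S ⋈[d=h] T)) → 2
  γ[a; SUM(h)→c](π[a,h,z]((S ⋈[d=h] T))) → 2
  σ[a>=3](γ[a; SUM(h)→c](π[a,h,z]((S ⋈[d=h] T)))) → 1

E1 result:
a | c
1 | 4
E2 result:
a | c
7 | 4
Witness: (7, 4) appears 0× in E1 but 1× in E2.

no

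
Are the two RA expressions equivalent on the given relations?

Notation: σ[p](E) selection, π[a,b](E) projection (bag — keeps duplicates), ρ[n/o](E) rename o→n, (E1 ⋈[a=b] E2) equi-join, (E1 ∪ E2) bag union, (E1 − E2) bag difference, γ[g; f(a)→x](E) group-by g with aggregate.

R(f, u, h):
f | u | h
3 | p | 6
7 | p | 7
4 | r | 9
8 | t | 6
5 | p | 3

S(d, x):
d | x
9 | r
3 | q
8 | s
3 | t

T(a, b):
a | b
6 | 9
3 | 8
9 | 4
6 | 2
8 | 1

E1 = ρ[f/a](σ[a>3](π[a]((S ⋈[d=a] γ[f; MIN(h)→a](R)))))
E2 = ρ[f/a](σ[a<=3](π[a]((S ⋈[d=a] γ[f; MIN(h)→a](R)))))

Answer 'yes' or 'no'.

E1 row counts bottom-up:
  S → 4
  R → 5
  γ[f; MIN(h)→a](R) → 5
  (S ⋈[d=a] γ[f; MIN(h)→a](R)) → 3
  π[a]((S ⋈[d=a] γ[f; MIN(h)→a](R))) → 3
  σ[a>3](π[a]((S ⋈[d=a] γ[f; MIN(h)→a](R)))) → 1
  ρ[f/a](σ[a>3](π[a]((S ⋈[d=a] γ[f; MIN(h)→a](R))))) → 1
E2 row counts bottom-up:
  S → 4
  R → 5
  γ[f; MIN(h)→a](R) → 5
  (S ⋈[d=a] γ[f; MIN(h)→a](R)) → 3
  π[a]((S ⋈[d=a] γ[f; MIN(h)→a](R))) → 3
  σ[a<=3](π[a]((S ⋈[d=a] γ[f; MIN(h)→a](R)))) → 2
  ρ[f/a](σ[a<=3](π[a]((S ⋈[d=a] γ[f; MIN(h)→a](R))))) → 2

E1 result:
f
9
E2 result:
f
3
3
Witness: (3,) appears 0× in E1 but 2× in E2.

no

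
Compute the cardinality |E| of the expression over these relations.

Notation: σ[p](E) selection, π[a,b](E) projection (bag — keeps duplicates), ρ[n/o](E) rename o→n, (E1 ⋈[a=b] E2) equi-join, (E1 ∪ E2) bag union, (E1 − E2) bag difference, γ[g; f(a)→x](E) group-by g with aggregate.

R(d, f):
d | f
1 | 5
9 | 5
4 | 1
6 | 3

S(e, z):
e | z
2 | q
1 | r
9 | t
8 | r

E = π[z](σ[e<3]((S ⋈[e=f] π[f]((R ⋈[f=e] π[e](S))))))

Row counts bottom-up:
  S → 4
  R → 4
  S → 4
  π[e](S) → 4
  (R ⋈[f=e] π[e](S)) → 1
  π[f]((R ⋈[f=e] π[e](S))) → 1
  (S ⋈[e=f] π[f]((R ⋈[f=e] π[e](S)))) → 1
  σ[e<3]((S ⋈[e=f] π[f]((R ⋈[f=e] π[e](S))))) → 1
  π[z](σ[e<3]((S ⋈[e=f] π[f]((R ⋈[f=e] π[e](S)))))) → 1

|E| = 1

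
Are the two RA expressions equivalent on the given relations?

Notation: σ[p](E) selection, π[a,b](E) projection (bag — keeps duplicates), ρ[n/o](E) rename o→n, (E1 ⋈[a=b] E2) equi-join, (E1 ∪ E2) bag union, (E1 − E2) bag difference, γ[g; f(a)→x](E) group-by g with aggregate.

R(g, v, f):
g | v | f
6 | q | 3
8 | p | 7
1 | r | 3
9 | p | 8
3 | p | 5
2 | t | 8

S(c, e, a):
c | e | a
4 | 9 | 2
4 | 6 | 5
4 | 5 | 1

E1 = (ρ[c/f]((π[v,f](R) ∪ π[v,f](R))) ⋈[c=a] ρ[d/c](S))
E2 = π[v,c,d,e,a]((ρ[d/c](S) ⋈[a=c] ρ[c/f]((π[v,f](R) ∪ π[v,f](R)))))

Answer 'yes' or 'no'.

E1 per-node cardinality:
  R → 6
  π[v,f](R) → 6
  R → 6
  π[v,f](R) → 6
  (π[v,f](R) ∪ π[v,f](R)) → 12
  ρ[c/f]((π[v,f](R) ∪ π[v,f](R))) → 12
  S → 3
  ρ[d/c](S) → 3
  (ρ[c/f]((π[v,f](R) ∪ π[v,f](R))) ⋈[c=a] ρ[d/c](S)) → 2
E2 per-node cardinality:
  S → 3
  ρ[d/c](S) → 3
  R → 6
  π[v,f](R) → 6
  R → 6
  π[v,f](R) → 6
  (π[v,f](R) ∪ π[v,f](R)) → 12
  ρ[c/f]((π[v,f](R) ∪ π[v,f](R))) → 12
  (ρ[d/c](S) ⋈[a=c] ρ[c/f]((π[v,f](R) ∪ π[v,f](R)))) → 2
  π[v,c,d,e,a]((ρ[d/c](S) ⋈[a=c] ρ[c/f]((π[v,f](R) ∪ π[v,f](R))))) → 2

E1 and E2 produce the same multiset:
v | c | d | e | a
p | 5 | 4 | 6 | 5
p | 5 | 4 | 6 | 5

yes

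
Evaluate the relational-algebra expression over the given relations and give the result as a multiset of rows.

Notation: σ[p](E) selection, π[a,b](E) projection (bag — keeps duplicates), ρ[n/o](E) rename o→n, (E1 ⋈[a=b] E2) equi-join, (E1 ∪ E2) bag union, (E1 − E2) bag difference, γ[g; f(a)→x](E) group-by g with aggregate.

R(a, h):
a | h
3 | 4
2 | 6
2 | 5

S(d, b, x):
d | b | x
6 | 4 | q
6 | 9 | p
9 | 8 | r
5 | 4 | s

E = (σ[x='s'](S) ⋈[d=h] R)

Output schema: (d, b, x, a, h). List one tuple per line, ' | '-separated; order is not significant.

Per-node cardinality:
  S → 4
  σ[x='s'](S) → 1
  R → 3
  (σ[x='s'](S) ⋈[d=h] R) → 1

== RESULT ==
d | b | x | a | h
5 | 4 | s | 2 | 5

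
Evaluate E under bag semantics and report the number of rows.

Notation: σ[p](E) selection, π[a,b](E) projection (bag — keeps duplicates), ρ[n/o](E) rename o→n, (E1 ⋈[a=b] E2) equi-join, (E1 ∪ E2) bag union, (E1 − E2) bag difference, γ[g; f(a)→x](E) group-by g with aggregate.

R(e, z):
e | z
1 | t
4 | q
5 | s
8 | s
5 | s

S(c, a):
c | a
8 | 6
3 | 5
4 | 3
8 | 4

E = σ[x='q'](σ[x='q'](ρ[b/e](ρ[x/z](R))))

Subexpression sizes:
  R → 5
  ρ[x/z](R) → 5
  ρ[b/e](ρ[x/z](R)) → 5
  σ[x='q'](ρ[b/e](ρ[x/z](R))) → 1
  σ[x='q'](σ[x='q'](ρ[b/e](ρ[x/z](R)))) → 1

|E| = 1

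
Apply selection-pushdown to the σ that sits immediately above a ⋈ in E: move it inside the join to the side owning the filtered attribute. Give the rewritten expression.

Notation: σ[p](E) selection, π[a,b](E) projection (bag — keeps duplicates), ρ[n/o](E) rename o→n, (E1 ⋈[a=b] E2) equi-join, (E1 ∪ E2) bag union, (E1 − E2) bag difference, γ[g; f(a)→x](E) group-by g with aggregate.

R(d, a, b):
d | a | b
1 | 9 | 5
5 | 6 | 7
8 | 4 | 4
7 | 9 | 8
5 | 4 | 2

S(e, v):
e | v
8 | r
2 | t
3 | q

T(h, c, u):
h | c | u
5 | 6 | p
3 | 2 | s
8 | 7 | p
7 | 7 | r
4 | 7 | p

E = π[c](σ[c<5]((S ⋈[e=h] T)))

σ filters on c, owned by the right side.
E' = π[c]((S ⋈[e=h] σ[c<5](T)))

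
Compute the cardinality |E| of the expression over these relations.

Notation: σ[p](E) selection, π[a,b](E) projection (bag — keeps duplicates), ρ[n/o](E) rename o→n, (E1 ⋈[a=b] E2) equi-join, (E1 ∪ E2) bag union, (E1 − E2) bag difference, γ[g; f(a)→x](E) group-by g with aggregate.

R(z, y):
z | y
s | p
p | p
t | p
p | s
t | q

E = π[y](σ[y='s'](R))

Per-node cardinality:
  R → 5
  σ[y='s'](R) → 1
  π[y](σ[y='s'](R)) → 1

|E| = 1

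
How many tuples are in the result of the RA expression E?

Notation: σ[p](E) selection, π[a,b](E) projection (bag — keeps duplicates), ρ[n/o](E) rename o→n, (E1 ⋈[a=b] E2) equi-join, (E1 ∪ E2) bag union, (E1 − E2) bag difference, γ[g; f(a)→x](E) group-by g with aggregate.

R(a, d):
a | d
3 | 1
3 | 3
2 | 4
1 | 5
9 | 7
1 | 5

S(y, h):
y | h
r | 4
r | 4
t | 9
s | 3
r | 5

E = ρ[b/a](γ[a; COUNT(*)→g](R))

Row counts bottom-up:
  R → 6
  γ[a; COUNT(*)→g](R) → 4
  ρ[b/a](γ[a; COUNT(*)→g](R)) → 4

|E| = 4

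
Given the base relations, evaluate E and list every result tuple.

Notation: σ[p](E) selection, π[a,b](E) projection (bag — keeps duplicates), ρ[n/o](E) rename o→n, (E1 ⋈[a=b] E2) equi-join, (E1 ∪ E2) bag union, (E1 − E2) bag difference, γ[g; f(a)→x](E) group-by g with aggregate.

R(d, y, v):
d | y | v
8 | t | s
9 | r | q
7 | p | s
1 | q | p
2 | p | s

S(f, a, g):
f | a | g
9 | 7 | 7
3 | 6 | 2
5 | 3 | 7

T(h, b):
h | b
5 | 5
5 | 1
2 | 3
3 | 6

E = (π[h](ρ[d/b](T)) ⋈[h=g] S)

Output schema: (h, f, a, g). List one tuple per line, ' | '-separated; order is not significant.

Stepwise |·|:
  T → 4
  ρ[d/b](T) → 4
  π[h](ρ[d/b](T)) → 4
  S → 3
  (π[h](ρ[d/b](T)) ⋈[h=g] S) → 1

== RESULT ==
h | f | a | g
2 | 3 | 6 | 2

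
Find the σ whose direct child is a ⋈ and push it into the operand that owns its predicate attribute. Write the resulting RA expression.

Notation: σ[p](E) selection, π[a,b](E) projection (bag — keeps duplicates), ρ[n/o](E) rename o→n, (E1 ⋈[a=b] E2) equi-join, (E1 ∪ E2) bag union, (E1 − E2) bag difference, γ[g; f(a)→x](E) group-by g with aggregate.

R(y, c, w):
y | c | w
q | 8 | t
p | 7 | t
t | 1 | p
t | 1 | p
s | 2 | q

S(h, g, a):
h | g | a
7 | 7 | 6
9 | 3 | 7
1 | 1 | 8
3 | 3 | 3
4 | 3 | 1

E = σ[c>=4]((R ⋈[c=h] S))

σ filters on c, owned by the left side.
E' = (σ[c>=4](R) ⋈[c=h] S)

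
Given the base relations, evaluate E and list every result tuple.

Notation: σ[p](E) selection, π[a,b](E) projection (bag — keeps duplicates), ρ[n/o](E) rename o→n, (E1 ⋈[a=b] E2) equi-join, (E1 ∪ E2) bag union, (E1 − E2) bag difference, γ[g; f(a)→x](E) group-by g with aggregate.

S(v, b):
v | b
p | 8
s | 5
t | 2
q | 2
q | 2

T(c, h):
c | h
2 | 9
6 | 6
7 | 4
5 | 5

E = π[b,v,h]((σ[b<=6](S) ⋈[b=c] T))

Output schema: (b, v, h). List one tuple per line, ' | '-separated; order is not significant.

Per-node cardinality:
  S → 5
  σ[b<=6](S) → 4
  T → 4
  (σ[b<=6](S) ⋈[b=c] T) → 4
  π[b,v,h]((σ[b<=6](S) ⋈[b=c] T)) → 4

== RESULT ==
b | v | h
2 | q | 9
2 | q | 9
2 | t | 9
5 | s | 5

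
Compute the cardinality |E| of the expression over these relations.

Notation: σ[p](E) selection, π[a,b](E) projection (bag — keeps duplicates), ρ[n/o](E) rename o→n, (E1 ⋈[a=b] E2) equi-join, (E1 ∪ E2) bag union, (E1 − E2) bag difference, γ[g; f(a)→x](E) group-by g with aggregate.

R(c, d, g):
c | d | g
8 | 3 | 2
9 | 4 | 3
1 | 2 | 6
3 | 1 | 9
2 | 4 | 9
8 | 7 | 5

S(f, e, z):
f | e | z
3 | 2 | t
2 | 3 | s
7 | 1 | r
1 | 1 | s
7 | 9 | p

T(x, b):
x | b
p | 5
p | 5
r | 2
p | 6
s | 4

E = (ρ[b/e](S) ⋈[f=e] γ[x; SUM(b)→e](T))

Per-node cardinality:
  S → 5
  ρ[b/e](S) → 5
  T → 5
  γ[x; SUM(b)→e](T) → 3
  (ρ[b/e](S) ⋈[f=e] γ[x; SUM(b)→e](T)) → 1

|E| = 1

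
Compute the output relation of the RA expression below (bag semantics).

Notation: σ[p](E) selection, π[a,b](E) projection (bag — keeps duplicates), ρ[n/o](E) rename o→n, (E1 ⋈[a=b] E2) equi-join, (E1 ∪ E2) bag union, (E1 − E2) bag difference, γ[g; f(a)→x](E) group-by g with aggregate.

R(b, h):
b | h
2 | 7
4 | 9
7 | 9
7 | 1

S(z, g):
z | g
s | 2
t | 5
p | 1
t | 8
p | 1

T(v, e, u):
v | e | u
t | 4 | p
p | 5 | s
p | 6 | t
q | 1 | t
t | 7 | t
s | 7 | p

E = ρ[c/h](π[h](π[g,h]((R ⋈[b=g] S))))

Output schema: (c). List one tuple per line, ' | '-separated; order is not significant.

Subexpression sizes:
  R → 4
  S → 5
  (R ⋈[b=g] S) → 1
  π[g,h]((R ⋈[b=g] S)) → 1
  π[h](π[g,h]((R ⋈[b=g] S))) → 1
  ρ[c/h](π[h](π[g,h]((R ⋈[b=g] S)))) → 1

== RESULT ==
c
7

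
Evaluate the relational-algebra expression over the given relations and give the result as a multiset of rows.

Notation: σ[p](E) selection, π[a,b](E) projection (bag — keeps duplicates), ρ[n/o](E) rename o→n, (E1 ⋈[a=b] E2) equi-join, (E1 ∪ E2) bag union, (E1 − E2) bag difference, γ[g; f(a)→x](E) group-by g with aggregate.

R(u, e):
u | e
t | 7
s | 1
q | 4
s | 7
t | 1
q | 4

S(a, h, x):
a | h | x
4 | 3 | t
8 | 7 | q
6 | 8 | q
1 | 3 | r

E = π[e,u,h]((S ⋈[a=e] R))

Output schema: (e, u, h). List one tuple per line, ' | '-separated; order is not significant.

Subexpression sizes:
  S → 4
  R → 6
  (S ⋈[a=e] R) → 4
  π[e,u,h]((S ⋈[a=e] R)) → 4

== RESULT ==
e | u | h
1 | s | 3
1 | t | 3
4 | q | 3
4 | q | 3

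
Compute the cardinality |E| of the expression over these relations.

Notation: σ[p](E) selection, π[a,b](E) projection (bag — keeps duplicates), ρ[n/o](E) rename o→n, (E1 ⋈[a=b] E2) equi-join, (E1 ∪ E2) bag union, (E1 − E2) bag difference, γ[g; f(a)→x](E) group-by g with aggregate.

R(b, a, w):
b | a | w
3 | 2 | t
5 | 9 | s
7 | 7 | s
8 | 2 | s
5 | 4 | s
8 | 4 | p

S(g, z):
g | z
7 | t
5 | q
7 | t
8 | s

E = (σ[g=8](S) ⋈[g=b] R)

Stepwise |·|:
  S → 4
  σ[g=8](S) → 1
  R → 6
  (σ[g=8](S) ⋈[g=b] R) → 2

|E| = 2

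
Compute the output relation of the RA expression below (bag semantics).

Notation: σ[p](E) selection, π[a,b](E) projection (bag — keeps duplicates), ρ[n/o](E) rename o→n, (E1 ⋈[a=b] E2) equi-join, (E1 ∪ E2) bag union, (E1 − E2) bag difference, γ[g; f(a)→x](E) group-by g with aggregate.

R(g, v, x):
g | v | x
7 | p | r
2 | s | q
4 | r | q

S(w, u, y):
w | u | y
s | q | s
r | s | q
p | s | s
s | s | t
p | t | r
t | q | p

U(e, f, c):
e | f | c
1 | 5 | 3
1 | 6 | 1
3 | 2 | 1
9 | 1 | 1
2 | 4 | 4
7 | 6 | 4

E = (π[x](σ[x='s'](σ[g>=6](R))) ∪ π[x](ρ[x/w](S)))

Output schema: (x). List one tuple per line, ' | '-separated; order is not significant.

Per-node cardinality:
  R → 3
  σ[g>=6](R) → 1
  σ[x='s'](σ[g>=6](R)) → 0
  π[x](σ[x='s'](σ[g>=6](R))) → 0
  S → 6
  ρ[x/w](S) → 6
  π[x](ρ[x/w](S)) → 6
  (π[x](σ[x='s'](σ[g>=6](R))) ∪ π[x](ρ[x/w](S))) → 6

== RESULT ==
x
p
p
r
s
s
t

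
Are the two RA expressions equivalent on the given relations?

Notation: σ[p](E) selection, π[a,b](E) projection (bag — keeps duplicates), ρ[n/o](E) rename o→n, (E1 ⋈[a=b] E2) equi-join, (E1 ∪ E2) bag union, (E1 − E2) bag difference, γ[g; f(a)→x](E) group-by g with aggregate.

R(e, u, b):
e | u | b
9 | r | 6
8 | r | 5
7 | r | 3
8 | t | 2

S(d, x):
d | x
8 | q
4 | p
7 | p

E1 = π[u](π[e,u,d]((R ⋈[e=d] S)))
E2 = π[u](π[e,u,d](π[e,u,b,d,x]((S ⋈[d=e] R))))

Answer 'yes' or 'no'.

E1 subexpression sizes:
  R → 4
  S → 3
  (R ⋈[e=d] S) → 3
  π[e,u,d]((R ⋈[e=d] S)) → 3
  π[u](π[e,u,d]((R ⋈[e=d] S))) → 3
E2 subexpression sizes:
  S → 3
  R → 4
  (S ⋈[d=e] R) → 3
  π[e,u,b,d,x]((S ⋈[d=e] R)) → 3
  π[e,u,d](π[e,u,b,d,x]((S ⋈[d=e] R))) → 3
  π[u](π[e,u,d](π[e,u,b,d,x]((S ⋈[d=e] R)))) → 3

E1 and E2 produce the same multiset:
u
r
r
t

yes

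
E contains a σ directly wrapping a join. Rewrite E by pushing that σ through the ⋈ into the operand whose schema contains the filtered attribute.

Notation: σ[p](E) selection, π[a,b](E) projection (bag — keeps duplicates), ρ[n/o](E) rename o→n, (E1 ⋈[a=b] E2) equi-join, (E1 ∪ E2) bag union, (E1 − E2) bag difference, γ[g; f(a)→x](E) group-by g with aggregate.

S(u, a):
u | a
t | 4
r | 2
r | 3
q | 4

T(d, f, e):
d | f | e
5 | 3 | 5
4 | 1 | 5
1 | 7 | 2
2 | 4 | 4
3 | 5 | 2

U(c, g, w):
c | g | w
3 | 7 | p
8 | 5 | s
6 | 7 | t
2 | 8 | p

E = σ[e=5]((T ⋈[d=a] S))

σ filters on e, owned by the left side.
E' = (σ[e=5](T) ⋈[d=a] S)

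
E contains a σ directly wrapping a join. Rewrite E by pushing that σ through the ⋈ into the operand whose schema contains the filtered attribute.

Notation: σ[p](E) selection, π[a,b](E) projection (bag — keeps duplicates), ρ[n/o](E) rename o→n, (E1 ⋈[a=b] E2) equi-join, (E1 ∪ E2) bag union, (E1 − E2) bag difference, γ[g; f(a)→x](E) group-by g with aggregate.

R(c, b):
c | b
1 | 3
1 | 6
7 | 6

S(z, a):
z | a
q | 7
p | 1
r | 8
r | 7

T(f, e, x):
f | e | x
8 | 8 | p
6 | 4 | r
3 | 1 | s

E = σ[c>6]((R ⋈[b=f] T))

σ filters on c, owned by the left side.
E' = (σ[c>6](R) ⋈[b=f] T)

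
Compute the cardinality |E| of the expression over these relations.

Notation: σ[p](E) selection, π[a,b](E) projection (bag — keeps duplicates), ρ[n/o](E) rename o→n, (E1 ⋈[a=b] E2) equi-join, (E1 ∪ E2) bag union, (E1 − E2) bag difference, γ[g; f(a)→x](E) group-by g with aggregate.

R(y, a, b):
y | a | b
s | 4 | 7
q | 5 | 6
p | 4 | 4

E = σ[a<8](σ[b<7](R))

Subexpression sizes:
  R → 3
  σ[b<7](R) → 2
  σ[a<8](σ[b<7](R)) → 2

|E| = 2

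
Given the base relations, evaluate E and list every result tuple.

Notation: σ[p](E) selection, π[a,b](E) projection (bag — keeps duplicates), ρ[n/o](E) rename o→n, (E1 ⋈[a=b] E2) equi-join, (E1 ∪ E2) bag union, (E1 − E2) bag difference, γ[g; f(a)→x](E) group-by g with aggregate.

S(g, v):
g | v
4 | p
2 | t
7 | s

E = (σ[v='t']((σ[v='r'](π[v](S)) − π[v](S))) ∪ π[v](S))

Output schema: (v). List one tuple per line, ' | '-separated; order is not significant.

Subexpression sizes:
  S → 3
  π[v](S) → 3
  σ[v='r'](π[v](S)) → 0
  S → 3
  π[v](S) → 3
  (σ[v='r'](π[v](S)) − π[v](S)) → 0
  σ[v='t']((σ[v='r'](π[v](S)) − π[v](S))) → 0
  S → 3
  π[v](S) → 3
  (σ[v='t']((σ[v='r'](π[v](S)) − π[v](S))) ∪ π[v](S)) → 3

== RESULT ==
v
p
s
t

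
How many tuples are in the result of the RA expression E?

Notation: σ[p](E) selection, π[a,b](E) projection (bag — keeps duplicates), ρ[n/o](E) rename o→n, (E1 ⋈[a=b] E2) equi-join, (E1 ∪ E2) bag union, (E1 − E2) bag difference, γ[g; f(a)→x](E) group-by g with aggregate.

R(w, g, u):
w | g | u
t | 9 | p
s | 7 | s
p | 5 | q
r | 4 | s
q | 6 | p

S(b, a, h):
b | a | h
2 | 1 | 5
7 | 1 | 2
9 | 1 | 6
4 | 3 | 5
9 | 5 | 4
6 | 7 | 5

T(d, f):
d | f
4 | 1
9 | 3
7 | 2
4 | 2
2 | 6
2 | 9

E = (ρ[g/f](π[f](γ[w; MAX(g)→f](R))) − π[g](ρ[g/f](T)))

Stepwise |·|:
  R → 5
  γ[w; MAX(g)→f](R) → 5
  π[f](γ[w; MAX(g)→f](R)) → 5
  ρ[g/f](π[f](γ[w; MAX(g)→f](R))) → 5
  T → 6
  ρ[g/f](T) → 6
  π[g](ρ[g/f](T)) → 6
  (ρ[g/f](π[f](γ[w; MAX(g)→f](R))) − π[g](ρ[g/f](T))) → 3

|E| = 3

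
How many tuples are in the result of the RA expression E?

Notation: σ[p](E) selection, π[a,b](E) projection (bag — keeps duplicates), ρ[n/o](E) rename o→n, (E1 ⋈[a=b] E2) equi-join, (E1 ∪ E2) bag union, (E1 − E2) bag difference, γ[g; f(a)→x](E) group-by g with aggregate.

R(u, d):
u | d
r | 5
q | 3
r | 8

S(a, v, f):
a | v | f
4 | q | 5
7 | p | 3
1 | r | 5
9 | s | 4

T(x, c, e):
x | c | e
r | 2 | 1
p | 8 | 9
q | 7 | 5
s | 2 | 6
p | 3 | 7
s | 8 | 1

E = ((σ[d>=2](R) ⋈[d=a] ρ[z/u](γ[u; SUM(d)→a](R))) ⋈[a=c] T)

Stepwise |·|:
  R → 3
  σ[d>=2](R) → 3
  R → 3
  γ[u; SUM(d)→a](R) → 2
  ρ[z/u](γ[u; SUM(d)→a](R)) → 2
  (σ[d>=2](R) ⋈[d=a] ρ[z/u](γ[u; SUM(d)→a](R))) → 1
  T → 6
  ((σ[d>=2](R) ⋈[d=a] ρ[z/u](γ[u; SUM(d)→a](R))) ⋈[a=c] T) → 1

|E| = 1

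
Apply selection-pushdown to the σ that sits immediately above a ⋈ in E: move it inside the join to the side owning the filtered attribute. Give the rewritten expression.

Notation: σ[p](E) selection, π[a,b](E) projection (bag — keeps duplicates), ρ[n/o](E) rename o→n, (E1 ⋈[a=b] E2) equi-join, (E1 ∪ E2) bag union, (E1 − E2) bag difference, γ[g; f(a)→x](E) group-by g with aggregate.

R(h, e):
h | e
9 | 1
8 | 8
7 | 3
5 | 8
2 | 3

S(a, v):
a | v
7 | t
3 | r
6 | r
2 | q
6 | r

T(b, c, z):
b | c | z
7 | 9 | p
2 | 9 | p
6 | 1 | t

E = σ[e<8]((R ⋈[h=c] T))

σ filters on e, owned by the left side.
E' = (σ[e<8](R) ⋈[h=c] T)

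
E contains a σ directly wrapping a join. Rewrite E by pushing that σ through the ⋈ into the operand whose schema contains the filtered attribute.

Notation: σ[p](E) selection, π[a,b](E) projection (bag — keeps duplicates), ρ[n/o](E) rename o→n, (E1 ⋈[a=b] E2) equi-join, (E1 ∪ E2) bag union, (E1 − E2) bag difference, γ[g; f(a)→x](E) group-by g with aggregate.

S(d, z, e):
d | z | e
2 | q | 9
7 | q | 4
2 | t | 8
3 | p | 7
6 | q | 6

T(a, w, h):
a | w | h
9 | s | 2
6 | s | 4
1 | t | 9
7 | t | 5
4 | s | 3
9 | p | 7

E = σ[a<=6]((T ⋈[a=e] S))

σ filters on a, owned by the left side.
E' = (σ[a<=6](T) ⋈[a=e] S)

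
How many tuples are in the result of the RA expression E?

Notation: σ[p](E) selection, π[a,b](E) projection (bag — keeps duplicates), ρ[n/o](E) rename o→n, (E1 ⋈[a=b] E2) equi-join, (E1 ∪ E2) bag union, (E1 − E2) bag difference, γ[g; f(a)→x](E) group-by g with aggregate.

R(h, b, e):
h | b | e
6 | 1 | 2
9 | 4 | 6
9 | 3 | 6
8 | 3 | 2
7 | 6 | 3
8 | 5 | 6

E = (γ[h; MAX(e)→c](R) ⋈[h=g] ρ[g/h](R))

Per-node cardinality:
  R → 6
  γ[h; MAX(e)→c](R) → 4
  R → 6
  ρ[g/h](R) → 6
  (γ[h; MAX(e)→c](R) ⋈[h=g] ρ[g/h](R)) → 6

|E| = 6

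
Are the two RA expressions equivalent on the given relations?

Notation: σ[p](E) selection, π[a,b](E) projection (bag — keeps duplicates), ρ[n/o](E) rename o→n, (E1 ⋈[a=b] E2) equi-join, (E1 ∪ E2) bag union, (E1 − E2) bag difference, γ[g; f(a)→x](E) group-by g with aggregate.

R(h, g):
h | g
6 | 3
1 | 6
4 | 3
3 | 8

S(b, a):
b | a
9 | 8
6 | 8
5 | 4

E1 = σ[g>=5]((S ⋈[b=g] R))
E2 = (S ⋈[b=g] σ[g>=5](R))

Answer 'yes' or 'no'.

E1 row counts bottom-up:
  S → 3
  R → 4
  (S ⋈[b=g] R) → 1
  σ[g>=5]((S ⋈[b=g] R)) → 1
E2 row counts bottom-up:
  S → 3
  R → 4
  σ[g>=5](R) → 2
  (S ⋈[b=g] σ[g>=5](R)) → 1

E1 and E2 produce the same multiset:
b | a | h | g
6 | 8 | 1 | 6

yes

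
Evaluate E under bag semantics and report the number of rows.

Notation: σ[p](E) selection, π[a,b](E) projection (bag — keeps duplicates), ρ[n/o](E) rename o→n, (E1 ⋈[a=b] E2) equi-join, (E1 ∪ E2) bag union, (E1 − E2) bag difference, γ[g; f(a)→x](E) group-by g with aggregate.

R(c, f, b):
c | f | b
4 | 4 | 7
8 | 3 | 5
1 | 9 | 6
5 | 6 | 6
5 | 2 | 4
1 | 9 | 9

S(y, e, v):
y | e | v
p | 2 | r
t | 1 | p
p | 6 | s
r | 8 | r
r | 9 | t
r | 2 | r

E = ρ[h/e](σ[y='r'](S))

Stepwise |·|:
  S → 6
  σ[y='r'](S) → 3
  ρ[h/e](σ[y='r'](S)) → 3

|E| = 3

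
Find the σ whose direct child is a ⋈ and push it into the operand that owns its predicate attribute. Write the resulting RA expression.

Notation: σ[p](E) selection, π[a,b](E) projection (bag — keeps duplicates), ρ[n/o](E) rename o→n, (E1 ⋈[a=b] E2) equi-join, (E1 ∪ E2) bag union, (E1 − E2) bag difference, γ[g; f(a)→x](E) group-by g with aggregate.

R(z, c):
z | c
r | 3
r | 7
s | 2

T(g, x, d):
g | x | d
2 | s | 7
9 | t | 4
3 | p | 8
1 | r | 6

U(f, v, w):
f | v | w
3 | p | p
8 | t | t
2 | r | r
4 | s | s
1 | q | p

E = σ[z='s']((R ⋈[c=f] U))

σ filters on z, owned by the left side.
E' = (σ[z='s'](R) ⋈[c=f] U)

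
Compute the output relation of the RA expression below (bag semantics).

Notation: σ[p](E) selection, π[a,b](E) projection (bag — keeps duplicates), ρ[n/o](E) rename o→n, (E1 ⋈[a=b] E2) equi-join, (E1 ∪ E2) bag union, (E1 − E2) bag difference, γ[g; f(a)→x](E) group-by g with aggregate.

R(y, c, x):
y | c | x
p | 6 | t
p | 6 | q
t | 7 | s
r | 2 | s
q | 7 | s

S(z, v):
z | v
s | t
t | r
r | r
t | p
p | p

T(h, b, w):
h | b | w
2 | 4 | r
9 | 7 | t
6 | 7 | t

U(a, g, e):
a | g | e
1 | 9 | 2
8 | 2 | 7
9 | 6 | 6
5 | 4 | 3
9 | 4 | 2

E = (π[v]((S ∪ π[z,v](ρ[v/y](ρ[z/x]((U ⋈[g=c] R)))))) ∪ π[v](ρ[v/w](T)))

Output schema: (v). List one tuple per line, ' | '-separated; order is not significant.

Per-node cardinality:
  S → 5
  U → 5
  R → 5
  (U ⋈[g=c] R) → 3
  ρ[z/x]((U ⋈[g=c] R)) → 3
  ρ[v/y](ρ[z/x]((U ⋈[g=c] R))) → 3
  π[z,v](ρ[v/y](ρ[z/x]((U ⋈[g=c] R)))) → 3
  (S ∪ π[z,v](ρ[v/y](ρ[z/x]((U ⋈[g=c] R))))) → 8
  π[v]((S ∪ π[z,v](ρ[v/y](ρ[z/x]((U ⋈[g=c] R)))))) → 8
  T → 3
  ρ[v/w](T) → 3
  π[v](ρ[v/w](T)) → 3
  (π[v]((S ∪ π[z,v](ρ[v/y](ρ[z/x]((U ⋈[g=c] R)))))) ∪ π[v](ρ[v/w](T))) → 11

== RESULT ==
v
p
p
p
p
r
r
r
r
t
t
t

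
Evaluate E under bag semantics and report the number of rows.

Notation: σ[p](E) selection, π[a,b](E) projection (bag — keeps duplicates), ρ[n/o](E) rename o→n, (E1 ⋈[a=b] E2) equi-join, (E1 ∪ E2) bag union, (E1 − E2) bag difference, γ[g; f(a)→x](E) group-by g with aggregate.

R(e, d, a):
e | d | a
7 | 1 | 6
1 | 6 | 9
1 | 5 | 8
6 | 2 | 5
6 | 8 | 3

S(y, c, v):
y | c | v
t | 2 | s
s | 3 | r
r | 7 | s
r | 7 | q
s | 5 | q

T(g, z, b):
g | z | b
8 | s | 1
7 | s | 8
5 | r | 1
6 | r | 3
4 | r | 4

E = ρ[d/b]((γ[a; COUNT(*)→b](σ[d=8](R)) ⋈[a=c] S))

Stepwise |·|:
  R → 5
  σ[d=8](R) → 1
  γ[a; COUNT(*)→b](σ[d=8](R)) → 1
  S → 5
  (γ[a; COUNT(*)→b](σ[d=8](R)) ⋈[a=c] S) → 1
  ρ[d/b]((γ[a; COUNT(*)→b](σ[d=8](R)) ⋈[a=c] S)) → 1

|E| = 1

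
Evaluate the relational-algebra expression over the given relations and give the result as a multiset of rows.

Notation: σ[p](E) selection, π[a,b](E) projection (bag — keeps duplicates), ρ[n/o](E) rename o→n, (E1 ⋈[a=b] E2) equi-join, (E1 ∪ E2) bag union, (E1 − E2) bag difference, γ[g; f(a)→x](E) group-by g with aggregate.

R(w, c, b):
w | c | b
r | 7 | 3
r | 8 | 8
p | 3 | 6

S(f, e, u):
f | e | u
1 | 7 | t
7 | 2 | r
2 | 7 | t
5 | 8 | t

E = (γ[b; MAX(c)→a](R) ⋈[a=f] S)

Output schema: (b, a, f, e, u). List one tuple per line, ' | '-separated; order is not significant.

Per-node cardinality:
  R → 3
  γ[b; MAX(c)→a](R) → 3
  S → 4
  (γ[b; MAX(c)→a](R) ⋈[a=f] S) → 1

== RESULT ==
b | a | f | e | u
3 | 7 | 7 | 2 | r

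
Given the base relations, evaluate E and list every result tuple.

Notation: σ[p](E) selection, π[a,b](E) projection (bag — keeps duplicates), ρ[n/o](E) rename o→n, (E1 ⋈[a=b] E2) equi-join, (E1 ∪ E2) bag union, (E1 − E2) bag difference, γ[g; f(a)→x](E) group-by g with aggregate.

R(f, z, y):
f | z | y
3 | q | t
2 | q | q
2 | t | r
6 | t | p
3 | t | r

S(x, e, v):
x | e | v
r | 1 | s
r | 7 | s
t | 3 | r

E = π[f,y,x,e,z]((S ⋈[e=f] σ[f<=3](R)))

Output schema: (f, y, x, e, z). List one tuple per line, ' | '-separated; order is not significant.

Stepwise |·|:
  S → 3
  R → 5
  σ[f<=3](R) → 4
  (S ⋈[e=f] σ[f<=3](R)) → 2
  π[f,y,x,e,z]((S ⋈[e=f] σ[f<=3](R))) → 2

== RESULT ==
f | y | x | e | z
3 | r | t | 3 | t
3 | t | t | 3 | q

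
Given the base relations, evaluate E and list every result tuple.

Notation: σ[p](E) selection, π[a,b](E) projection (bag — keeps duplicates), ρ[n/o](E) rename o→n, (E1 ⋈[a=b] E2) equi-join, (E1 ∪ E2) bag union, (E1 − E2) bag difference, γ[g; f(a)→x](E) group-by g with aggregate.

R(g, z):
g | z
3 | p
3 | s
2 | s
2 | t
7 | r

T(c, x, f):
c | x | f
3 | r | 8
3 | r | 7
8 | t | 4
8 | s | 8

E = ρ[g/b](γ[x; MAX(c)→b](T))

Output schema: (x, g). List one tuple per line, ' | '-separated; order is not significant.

Row counts bottom-up:
  T → 4
  γ[x; MAX(c)→b](T) → 3
  ρ[g/b](γ[x; MAX(c)→b](T)) → 3

== RESULT ==
x | g
r | 3
s | 8
t | 8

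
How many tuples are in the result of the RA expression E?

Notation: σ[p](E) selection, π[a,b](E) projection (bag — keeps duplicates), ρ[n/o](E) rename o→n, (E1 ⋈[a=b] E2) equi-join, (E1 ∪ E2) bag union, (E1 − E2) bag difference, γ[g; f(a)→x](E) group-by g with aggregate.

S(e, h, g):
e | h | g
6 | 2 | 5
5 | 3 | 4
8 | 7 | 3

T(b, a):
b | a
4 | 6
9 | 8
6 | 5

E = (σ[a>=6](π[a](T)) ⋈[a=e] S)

Subexpression sizes:
  T → 3
  π[a](T) → 3
  σ[a>=6](π[a](T)) → 2
  S → 3
  (σ[a>=6](π[a](T)) ⋈[a=e] S) → 2

|E| = 2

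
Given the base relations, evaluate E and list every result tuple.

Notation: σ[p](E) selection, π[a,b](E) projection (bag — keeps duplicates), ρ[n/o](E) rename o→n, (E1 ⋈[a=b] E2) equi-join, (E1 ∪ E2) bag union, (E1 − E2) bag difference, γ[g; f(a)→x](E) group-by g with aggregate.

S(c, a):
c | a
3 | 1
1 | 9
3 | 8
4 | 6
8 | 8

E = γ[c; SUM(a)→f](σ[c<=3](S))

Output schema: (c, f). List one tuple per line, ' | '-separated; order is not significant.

Row counts bottom-up:
  S → 5
  σ[c<=3](S) → 3
  γ[c; SUM(a)→f](σ[c<=3](S)) → 2

== RESULT ==
c | f
1 | 9
3 | 9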